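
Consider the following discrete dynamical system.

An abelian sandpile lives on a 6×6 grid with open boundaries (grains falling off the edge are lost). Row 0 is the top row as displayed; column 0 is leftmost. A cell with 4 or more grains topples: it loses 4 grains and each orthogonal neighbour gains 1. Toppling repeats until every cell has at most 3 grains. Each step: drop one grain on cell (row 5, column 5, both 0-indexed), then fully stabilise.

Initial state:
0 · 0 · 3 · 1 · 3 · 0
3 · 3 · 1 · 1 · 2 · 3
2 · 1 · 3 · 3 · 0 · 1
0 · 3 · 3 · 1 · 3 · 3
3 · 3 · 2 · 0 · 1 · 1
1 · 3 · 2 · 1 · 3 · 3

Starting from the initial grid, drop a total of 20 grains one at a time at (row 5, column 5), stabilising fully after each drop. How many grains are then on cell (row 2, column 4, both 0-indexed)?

t=0: 0 · 0 · 3 · 1 · 3 · 0
3 · 3 · 1 · 1 · 2 · 3
2 · 1 · 3 · 3 · 0 · 1
0 · 3 · 3 · 1 · 3 · 3
3 · 3 · 2 · 0 · 1 · 1
1 · 3 · 2 · 1 · 3 · 3
t=1: 0 · 0 · 3 · 1 · 3 · 0
3 · 3 · 1 · 1 · 2 · 3
2 · 1 · 3 · 3 · 0 · 1
0 · 3 · 3 · 1 · 3 · 3
3 · 3 · 2 · 0 · 2 · 2
1 · 3 · 2 · 2 · 0 · 1
t=2: 0 · 0 · 3 · 1 · 3 · 0
3 · 3 · 1 · 1 · 2 · 3
2 · 1 · 3 · 3 · 0 · 1
0 · 3 · 3 · 1 · 3 · 3
3 · 3 · 2 · 0 · 2 · 2
1 · 3 · 2 · 2 · 0 · 2
t=3: 0 · 0 · 3 · 1 · 3 · 0
3 · 3 · 1 · 1 · 2 · 3
2 · 1 · 3 · 3 · 0 · 1
0 · 3 · 3 · 1 · 3 · 3
3 · 3 · 2 · 0 · 2 · 2
1 · 3 · 2 · 2 · 0 · 3
t=4: 0 · 0 · 3 · 1 · 3 · 0
3 · 3 · 1 · 1 · 2 · 3
2 · 1 · 3 · 3 · 0 · 1
0 · 3 · 3 · 1 · 3 · 3
3 · 3 · 2 · 0 · 2 · 3
1 · 3 · 2 · 2 · 1 · 0
t=5: 0 · 0 · 3 · 1 · 3 · 0
3 · 3 · 1 · 1 · 2 · 3
2 · 1 · 3 · 3 · 0 · 1
0 · 3 · 3 · 1 · 3 · 3
3 · 3 · 2 · 0 · 2 · 3
1 · 3 · 2 · 2 · 1 · 1
t=6: 0 · 0 · 3 · 1 · 3 · 0
3 · 3 · 1 · 1 · 2 · 3
2 · 1 · 3 · 3 · 0 · 1
0 · 3 · 3 · 1 · 3 · 3
3 · 3 · 2 · 0 · 2 · 3
1 · 3 · 2 · 2 · 1 · 2
t=7: 0 · 0 · 3 · 1 · 3 · 0
3 · 3 · 1 · 1 · 2 · 3
2 · 1 · 3 · 3 · 0 · 1
0 · 3 · 3 · 1 · 3 · 3
3 · 3 · 2 · 0 · 2 · 3
1 · 3 · 2 · 2 · 1 · 3
t=8: 0 · 0 · 3 · 1 · 3 · 0
3 · 3 · 1 · 1 · 2 · 3
2 · 1 · 3 · 3 · 1 · 2
0 · 3 · 3 · 2 · 1 · 1
3 · 3 · 2 · 1 · 0 · 2
1 · 3 · 2 · 2 · 3 · 1
t=9: 0 · 0 · 3 · 1 · 3 · 0
3 · 3 · 1 · 1 · 2 · 3
2 · 1 · 3 · 3 · 1 · 2
0 · 3 · 3 · 2 · 1 · 1
3 · 3 · 2 · 1 · 0 · 2
1 · 3 · 2 · 2 · 3 · 2
t=10: 0 · 0 · 3 · 1 · 3 · 0
3 · 3 · 1 · 1 · 2 · 3
2 · 1 · 3 · 3 · 1 · 2
0 · 3 · 3 · 2 · 1 · 1
3 · 3 · 2 · 1 · 0 · 2
1 · 3 · 2 · 2 · 3 · 3
t=11: 0 · 0 · 3 · 1 · 3 · 0
3 · 3 · 1 · 1 · 2 · 3
2 · 1 · 3 · 3 · 1 · 2
0 · 3 · 3 · 2 · 1 · 1
3 · 3 · 2 · 1 · 1 · 3
1 · 3 · 2 · 3 · 0 · 1
t=12: 0 · 0 · 3 · 1 · 3 · 0
3 · 3 · 1 · 1 · 2 · 3
2 · 1 · 3 · 3 · 1 · 2
0 · 3 · 3 · 2 · 1 · 1
3 · 3 · 2 · 1 · 1 · 3
1 · 3 · 2 · 3 · 0 · 2
t=13: 0 · 0 · 3 · 1 · 3 · 0
3 · 3 · 1 · 1 · 2 · 3
2 · 1 · 3 · 3 · 1 · 2
0 · 3 · 3 · 2 · 1 · 1
3 · 3 · 2 · 1 · 1 · 3
1 · 3 · 2 · 3 · 0 · 3
t=14: 0 · 0 · 3 · 1 · 3 · 0
3 · 3 · 1 · 1 · 2 · 3
2 · 1 · 3 · 3 · 1 · 2
0 · 3 · 3 · 2 · 1 · 2
3 · 3 · 2 · 1 · 2 · 0
1 · 3 · 2 · 3 · 1 · 1
t=15: 0 · 0 · 3 · 1 · 3 · 0
3 · 3 · 1 · 1 · 2 · 3
2 · 1 · 3 · 3 · 1 · 2
0 · 3 · 3 · 2 · 1 · 2
3 · 3 · 2 · 1 · 2 · 0
1 · 3 · 2 · 3 · 1 · 2
t=16: 0 · 0 · 3 · 1 · 3 · 0
3 · 3 · 1 · 1 · 2 · 3
2 · 1 · 3 · 3 · 1 · 2
0 · 3 · 3 · 2 · 1 · 2
3 · 3 · 2 · 1 · 2 · 0
1 · 3 · 2 · 3 · 1 · 3
t=17: 0 · 0 · 3 · 1 · 3 · 0
3 · 3 · 1 · 1 · 2 · 3
2 · 1 · 3 · 3 · 1 · 2
0 · 3 · 3 · 2 · 1 · 2
3 · 3 · 2 · 1 · 2 · 1
1 · 3 · 2 · 3 · 2 · 0
t=18: 0 · 0 · 3 · 1 · 3 · 0
3 · 3 · 1 · 1 · 2 · 3
2 · 1 · 3 · 3 · 1 · 2
0 · 3 · 3 · 2 · 1 · 2
3 · 3 · 2 · 1 · 2 · 1
1 · 3 · 2 · 3 · 2 · 1
t=19: 0 · 0 · 3 · 1 · 3 · 0
3 · 3 · 1 · 1 · 2 · 3
2 · 1 · 3 · 3 · 1 · 2
0 · 3 · 3 · 2 · 1 · 2
3 · 3 · 2 · 1 · 2 · 1
1 · 3 · 2 · 3 · 2 · 2
t=20: 0 · 0 · 3 · 1 · 3 · 0
3 · 3 · 1 · 1 · 2 · 3
2 · 1 · 3 · 3 · 1 · 2
0 · 3 · 3 · 2 · 1 · 2
3 · 3 · 2 · 1 · 2 · 1
1 · 3 · 2 · 3 · 2 · 3

1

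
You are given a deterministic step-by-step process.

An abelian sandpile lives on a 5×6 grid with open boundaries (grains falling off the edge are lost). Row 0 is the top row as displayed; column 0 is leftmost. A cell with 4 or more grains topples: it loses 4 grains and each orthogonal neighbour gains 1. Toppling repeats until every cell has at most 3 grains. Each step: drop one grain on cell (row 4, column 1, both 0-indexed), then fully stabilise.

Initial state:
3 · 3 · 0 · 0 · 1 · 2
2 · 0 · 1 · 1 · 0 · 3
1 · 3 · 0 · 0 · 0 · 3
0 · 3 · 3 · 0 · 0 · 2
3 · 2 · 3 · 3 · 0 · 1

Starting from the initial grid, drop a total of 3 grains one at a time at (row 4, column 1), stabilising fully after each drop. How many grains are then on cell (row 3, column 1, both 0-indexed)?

3

t=0: 3 · 3 · 0 · 0 · 1 · 2
2 · 0 · 1 · 1 · 0 · 3
1 · 3 · 0 · 0 · 0 · 3
0 · 3 · 3 · 0 · 0 · 2
3 · 2 · 3 · 3 · 0 · 1
t=1: 3 · 3 · 0 · 0 · 1 · 2
2 · 0 · 1 · 1 · 0 · 3
1 · 3 · 0 · 0 · 0 · 3
0 · 3 · 3 · 0 · 0 · 2
3 · 3 · 3 · 3 · 0 · 1
t=2: 3 · 3 · 0 · 0 · 1 · 2
2 · 1 · 1 · 1 · 0 · 3
2 · 0 · 2 · 0 · 0 · 3
2 · 2 · 1 · 2 · 0 · 2
0 · 3 · 2 · 0 · 1 · 1
t=3: 3 · 3 · 0 · 0 · 1 · 2
2 · 1 · 1 · 1 · 0 · 3
2 · 0 · 2 · 0 · 0 · 3
2 · 3 · 1 · 2 · 0 · 2
1 · 0 · 3 · 0 · 1 · 1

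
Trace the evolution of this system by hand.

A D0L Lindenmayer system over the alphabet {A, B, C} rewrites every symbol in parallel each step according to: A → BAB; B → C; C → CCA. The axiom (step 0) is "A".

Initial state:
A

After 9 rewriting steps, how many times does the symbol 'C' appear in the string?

step 0: A
step 1: BAB
step 2: CBABC
step 3: CCACBABCCCA
step 4: CCACCABABCCACBABCCCACCACCABAB
step 5: CCACCABABCCACCABABCBABCCCACCABABCCACBABCCCACCACCABABCCACCABABCCACCABABCBABC
step 6: CCACCABABCCACCABABCBABCCCACCABABCCACCABABCBABCCCACBABCCCAC…CCCACCABABCCACCABABCBABCCCACCABABCCACCABABCBABCCCACBABCCCA  (len 189)
step 7: CCACCABABCCACCABABCBABCCCACCABABCCACCABABCBABCCCACBABCCCAC…ABABCCACCABABCBABCCCACBABCCCACCACCABABCCACBABCCCACCACCABAB  (len 475)
step 8: CCACCABABCCACCABABCBABCCCACCABABCCACCABABCBABCCCACBABCCCAC…BCBABCCCACCABABCCACBABCCCACCACCABABCCACCABABCCACCABABCBABC  (len 1197)
step 9: CCACCABABCCACCABABCBABCCCACCABABCCACCABABCBABCCCACBABCCCAC…CCCACCABABCCACCABABCBABCCCACCABABCCACCABABCBABCCCACBABCCCA  (len 3019)

1386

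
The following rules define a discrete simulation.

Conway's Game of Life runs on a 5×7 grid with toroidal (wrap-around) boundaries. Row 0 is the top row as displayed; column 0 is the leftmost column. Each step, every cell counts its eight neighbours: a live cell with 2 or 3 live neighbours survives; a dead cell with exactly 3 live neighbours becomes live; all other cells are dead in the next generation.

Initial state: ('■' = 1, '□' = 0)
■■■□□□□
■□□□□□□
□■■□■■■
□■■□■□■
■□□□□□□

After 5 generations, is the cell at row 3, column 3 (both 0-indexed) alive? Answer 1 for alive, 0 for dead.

t=0: ■■■□□□□
■□□□□□□
□■■□■■■
□■■□■□■
■□□□□□□
t=1: ■□□□□□■
□□□■□■□
□□■□■□■
□□■□■□■
□□□■□□■
t=2: ■□□□■■■
■□□■■■□
□□■□■□■
■□■□■□■
□□□■□□■
t=3: ■□□□□□□
■■□□□□□
□□■□□□□
■■■□■□■
□■□■□□□
t=4: ■□■□□□□
■■□□□□□
□□■■□□■
■□□□□□□
□□□■□□■
t=5: ■□■□□□■
■□□■□□■
□□■□□□■
■□■■□□■
■■□□□□■

1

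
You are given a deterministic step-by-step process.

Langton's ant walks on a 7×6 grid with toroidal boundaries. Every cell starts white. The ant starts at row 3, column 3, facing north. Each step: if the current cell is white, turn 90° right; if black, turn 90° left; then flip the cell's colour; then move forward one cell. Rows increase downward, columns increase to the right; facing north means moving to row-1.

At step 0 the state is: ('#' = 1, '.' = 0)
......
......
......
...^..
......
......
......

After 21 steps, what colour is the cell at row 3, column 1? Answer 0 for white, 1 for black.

k=0  ......
......
......
...^..
......
......
......
k=1  ......
......
......
...#>.
......
......
......
k=2  ......
......
......
...##.
....v.
......
......
k=3  ......
......
......
...##.
...<#.
......
......
k=4  ......
......
......
...^#.
...##.
......
......
k=5  ......
......
......
..<.#.
...##.
......
......
k=6  ......
......
..^...
..#.#.
...##.
......
......
k=7  ......
......
..#>..
..#.#.
...##.
......
......
k=8  ......
......
..##..
..#v#.
...##.
......
......
k=9  ......
......
..##..
..<##.
...##.
......
......
k=10  ......
......
..##..
...##.
..v##.
......
......
k=11  ......
......
..##..
...##.
.<###.
......
......
k=12  ......
......
..##..
.^.##.
.####.
......
......
k=13  ......
......
..##..
.#>##.
.####.
......
......
k=14  ......
......
..##..
.####.
.#v##.
......
......
k=15  ......
......
..##..
.####.
.#.>#.
......
......
k=16  ......
......
..##..
.##^#.
.#..#.
......
......
k=17  ......
......
..##..
.#<.#.
.#..#.
......
......
k=18  ......
......
..##..
.#..#.
.#v.#.
......
......
k=19  ......
......
..##..
.#..#.
.<#.#.
......
......
k=20  ......
......
..##..
.#..#.
..#.#.
.v....
......
k=21  ......
......
..##..
.#..#.
..#.#.
<#....
......

1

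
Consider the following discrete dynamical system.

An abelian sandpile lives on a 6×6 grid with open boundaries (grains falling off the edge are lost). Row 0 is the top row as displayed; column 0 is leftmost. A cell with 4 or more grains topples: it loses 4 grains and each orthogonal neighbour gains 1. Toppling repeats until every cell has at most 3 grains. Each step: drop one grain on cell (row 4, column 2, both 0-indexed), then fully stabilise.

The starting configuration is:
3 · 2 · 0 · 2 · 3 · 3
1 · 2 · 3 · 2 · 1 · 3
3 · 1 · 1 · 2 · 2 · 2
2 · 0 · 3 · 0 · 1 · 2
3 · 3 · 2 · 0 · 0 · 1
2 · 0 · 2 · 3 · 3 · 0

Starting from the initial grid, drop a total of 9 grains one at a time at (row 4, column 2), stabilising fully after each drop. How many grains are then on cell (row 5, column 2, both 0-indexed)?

2

k=0  3 · 2 · 0 · 2 · 3 · 3
1 · 2 · 3 · 2 · 1 · 3
3 · 1 · 1 · 2 · 2 · 2
2 · 0 · 3 · 0 · 1 · 2
3 · 3 · 2 · 0 · 0 · 1
2 · 0 · 2 · 3 · 3 · 0
k=1  3 · 2 · 0 · 2 · 3 · 3
1 · 2 · 3 · 2 · 1 · 3
3 · 1 · 1 · 2 · 2 · 2
2 · 0 · 3 · 0 · 1 · 2
3 · 3 · 3 · 0 · 0 · 1
2 · 0 · 2 · 3 · 3 · 0
k=2  3 · 2 · 0 · 2 · 3 · 3
1 · 2 · 3 · 2 · 1 · 3
3 · 1 · 2 · 2 · 2 · 2
3 · 2 · 0 · 1 · 1 · 2
0 · 1 · 2 · 1 · 0 · 1
3 · 1 · 3 · 3 · 3 · 0
k=3  3 · 2 · 0 · 2 · 3 · 3
1 · 2 · 3 · 2 · 1 · 3
3 · 1 · 2 · 2 · 2 · 2
3 · 2 · 0 · 1 · 1 · 2
0 · 1 · 3 · 1 · 0 · 1
3 · 1 · 3 · 3 · 3 · 0
k=4  3 · 2 · 0 · 2 · 3 · 3
1 · 2 · 3 · 2 · 1 · 3
3 · 1 · 2 · 2 · 2 · 2
3 · 2 · 1 · 1 · 1 · 2
0 · 2 · 1 · 3 · 1 · 1
3 · 2 · 1 · 1 · 0 · 1
k=5  3 · 2 · 0 · 2 · 3 · 3
1 · 2 · 3 · 2 · 1 · 3
3 · 1 · 2 · 2 · 2 · 2
3 · 2 · 1 · 1 · 1 · 2
0 · 2 · 2 · 3 · 1 · 1
3 · 2 · 1 · 1 · 0 · 1
k=6  3 · 2 · 0 · 2 · 3 · 3
1 · 2 · 3 · 2 · 1 · 3
3 · 1 · 2 · 2 · 2 · 2
3 · 2 · 1 · 1 · 1 · 2
0 · 2 · 3 · 3 · 1 · 1
3 · 2 · 1 · 1 · 0 · 1
k=7  3 · 2 · 0 · 2 · 3 · 3
1 · 2 · 3 · 2 · 1 · 3
3 · 1 · 2 · 2 · 2 · 2
3 · 2 · 2 · 2 · 1 · 2
0 · 3 · 1 · 0 · 2 · 1
3 · 2 · 2 · 2 · 0 · 1
k=8  3 · 2 · 0 · 2 · 3 · 3
1 · 2 · 3 · 2 · 1 · 3
3 · 1 · 2 · 2 · 2 · 2
3 · 2 · 2 · 2 · 1 · 2
0 · 3 · 2 · 0 · 2 · 1
3 · 2 · 2 · 2 · 0 · 1
k=9  3 · 2 · 0 · 2 · 3 · 3
1 · 2 · 3 · 2 · 1 · 3
3 · 1 · 2 · 2 · 2 · 2
3 · 2 · 2 · 2 · 1 · 2
0 · 3 · 3 · 0 · 2 · 1
3 · 2 · 2 · 2 · 0 · 1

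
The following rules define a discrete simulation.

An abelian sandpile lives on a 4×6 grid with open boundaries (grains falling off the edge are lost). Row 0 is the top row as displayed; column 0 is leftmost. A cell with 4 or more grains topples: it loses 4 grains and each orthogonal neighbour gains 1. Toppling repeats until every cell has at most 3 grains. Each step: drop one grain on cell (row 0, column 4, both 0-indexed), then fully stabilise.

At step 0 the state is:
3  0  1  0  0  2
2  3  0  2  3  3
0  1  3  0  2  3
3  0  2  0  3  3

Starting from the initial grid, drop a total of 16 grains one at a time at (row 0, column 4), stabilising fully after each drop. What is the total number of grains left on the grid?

39

k=0  3  0  1  0  0  2
2  3  0  2  3  3
0  1  3  0  2  3
3  0  2  0  3  3
k=1  3  0  1  0  1  2
2  3  0  2  3  3
0  1  3  0  2  3
3  0  2  0  3  3
k=2  3  0  1  0  2  2
2  3  0  2  3  3
0  1  3  0  2  3
3  0  2  0  3  3
k=3  3  0  1  0  3  2
2  3  0  2  3  3
0  1  3  0  2  3
3  0  2  0  3  3
k=4  3  0  1  1  2  0
2  3  0  3  2  2
0  1  3  1  1  2
3  0  2  1  1  1
k=5  3  0  1  1  3  0
2  3  0  3  2  2
0  1  3  1  1  2
3  0  2  1  1  1
k=6  3  0  1  2  0  1
2  3  0  3  3  2
0  1  3  1  1  2
3  0  2  1  1  1
k=7  3  0  1  2  1  1
2  3  0  3  3  2
0  1  3  1  1  2
3  0  2  1  1  1
k=8  3  0  1  2  2  1
2  3  0  3  3  2
0  1  3  1  1  2
3  0  2  1  1  1
k=9  3  0  1  2  3  1
2  3  0  3  3  2
0  1  3  1  1  2
3  0  2  1  1  1
k=10  3  0  2  0  2  2
2  3  1  1  1  3
0  1  3  2  2  2
3  0  2  1  1  1
k=11  3  0  2  0  3  2
2  3  1  1  1  3
0  1  3  2  2  2
3  0  2  1  1  1
k=12  3  0  2  1  0  3
2  3  1  1  2  3
0  1  3  2  2  2
3  0  2  1  1  1
k=13  3  0  2  1  1  3
2  3  1  1  2  3
0  1  3  2  2  2
3  0  2  1  1  1
k=14  3  0  2  1  2  3
2  3  1  1  2  3
0  1  3  2  2  2
3  0  2  1  1  1
k=15  3  0  2  1  3  3
2  3  1  1  2  3
0  1  3  2  2  2
3  0  2  1  1  1
k=16  3  0  2  2  2  1
2  3  1  2  0  1
0  1  3  2  3  3
3  0  2  1  1  1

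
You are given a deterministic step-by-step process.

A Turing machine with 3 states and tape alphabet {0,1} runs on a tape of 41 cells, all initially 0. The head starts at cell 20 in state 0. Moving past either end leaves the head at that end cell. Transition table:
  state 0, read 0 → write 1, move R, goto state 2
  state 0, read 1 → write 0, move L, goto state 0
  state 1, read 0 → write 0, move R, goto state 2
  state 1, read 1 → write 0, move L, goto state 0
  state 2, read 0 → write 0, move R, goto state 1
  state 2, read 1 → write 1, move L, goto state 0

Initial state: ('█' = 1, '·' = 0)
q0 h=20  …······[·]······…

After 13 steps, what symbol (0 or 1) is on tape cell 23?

gen 0: q0 h=20  …······[·]······…
gen 1: q2 h=21  …·····█[·]······…
gen 2: q1 h=22  …····█·[·]······…
gen 3: q2 h=23  …···█··[·]······…
gen 4: q1 h=24  …··█···[·]······…
gen 5: q2 h=25  …·█····[·]······…
gen 6: q1 h=26  …█·····[·]······…
gen 7: q2 h=27  …······[·]······…
gen 8: q1 h=28  …······[·]······…
gen 9: q2 h=29  …······[·]······…
gen 10: q1 h=30  …······[·]······…
gen 11: q2 h=31  …······[·]······…
gen 12: q1 h=32  …······[·]······…
gen 13: q2 h=33  …······[·]······…

0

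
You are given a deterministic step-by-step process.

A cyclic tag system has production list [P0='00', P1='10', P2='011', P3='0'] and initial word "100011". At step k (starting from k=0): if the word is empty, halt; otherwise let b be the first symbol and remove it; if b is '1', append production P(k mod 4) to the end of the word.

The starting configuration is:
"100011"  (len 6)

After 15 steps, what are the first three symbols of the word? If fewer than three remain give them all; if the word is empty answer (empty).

100

[0] "100011"  (len 6)
[1] "0001100"  (len 7)
[2] "001100"  (len 6)
[3] "01100"  (len 5)
[4] "1100"  (len 4)
[5] "10000"  (len 5)
[6] "000010"  (len 6)
[7] "00010"  (len 5)
[8] "0010"  (len 4)
[9] "010"  (len 3)
[10] "10"  (len 2)
[11] "0011"  (len 4)
[12] "011"  (len 3)
[13] "11"  (len 2)
[14] "110"  (len 3)
[15] "10011"  (len 5)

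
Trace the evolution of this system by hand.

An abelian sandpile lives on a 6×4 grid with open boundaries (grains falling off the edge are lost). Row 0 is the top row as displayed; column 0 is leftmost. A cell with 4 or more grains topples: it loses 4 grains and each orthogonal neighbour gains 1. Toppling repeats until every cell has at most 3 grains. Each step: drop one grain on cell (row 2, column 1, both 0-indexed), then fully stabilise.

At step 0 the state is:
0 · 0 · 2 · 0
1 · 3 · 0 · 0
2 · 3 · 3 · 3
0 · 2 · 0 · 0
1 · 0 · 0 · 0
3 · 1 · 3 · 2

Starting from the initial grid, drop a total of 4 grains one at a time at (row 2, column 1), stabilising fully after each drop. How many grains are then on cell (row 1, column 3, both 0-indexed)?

[0] 0 · 0 · 2 · 0
1 · 3 · 0 · 0
2 · 3 · 3 · 3
0 · 2 · 0 · 0
1 · 0 · 0 · 0
3 · 1 · 3 · 2
[1] 0 · 1 · 2 · 0
2 · 0 · 2 · 1
3 · 2 · 1 · 0
0 · 3 · 1 · 1
1 · 0 · 0 · 0
3 · 1 · 3 · 2
[2] 0 · 1 · 2 · 0
2 · 0 · 2 · 1
3 · 3 · 1 · 0
0 · 3 · 1 · 1
1 · 0 · 0 · 0
3 · 1 · 3 · 2
[3] 0 · 1 · 2 · 0
3 · 1 · 2 · 1
0 · 2 · 2 · 0
2 · 0 · 2 · 1
1 · 1 · 0 · 0
3 · 1 · 3 · 2
[4] 0 · 1 · 2 · 0
3 · 1 · 2 · 1
0 · 3 · 2 · 0
2 · 0 · 2 · 1
1 · 1 · 0 · 0
3 · 1 · 3 · 2

1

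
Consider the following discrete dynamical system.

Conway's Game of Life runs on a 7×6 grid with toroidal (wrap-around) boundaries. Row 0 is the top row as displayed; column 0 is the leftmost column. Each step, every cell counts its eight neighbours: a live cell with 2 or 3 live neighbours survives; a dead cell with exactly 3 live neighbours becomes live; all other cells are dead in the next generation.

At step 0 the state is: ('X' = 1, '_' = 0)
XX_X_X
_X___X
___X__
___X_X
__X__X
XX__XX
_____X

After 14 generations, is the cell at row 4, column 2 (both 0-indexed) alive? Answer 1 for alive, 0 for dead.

1

step 0: XX_X_X
_X___X
___X__
___X_X
__X__X
XX__XX
_____X
step 1: _XX__X
_X___X
X_X___
__XX__
_XXX__
_X__X_
__X___
step 2: _XX___
_____X
X_XX__
______
_X__X_
_X____
X_XX__
step 3: XXXX__
X__X__
______
_XXX__
______
XX_X__
X__X__
step 4: X__XXX
X__X__
_X_X__
__X___
X__X__
XXX___
___XXX
step 5: X_X___
XX_X__
_X_X__
_XXX__
X__X__
XXX___
______
step 6: X_X___
X__X__
___XX_
XX_XX_
X__X__
XXX___
X_X___
step 7: X_XX_X
_XXXXX
XX____
XX____
___XX_
X_XX_X
X_XX_X
step 8: ______
______
___XX_
XXX__X
___XX_
X_____
______
step 9: ______
______
XXXXXX
XXX__X
__XXX_
______
______
step 10: ______
XXXXXX
___XX_
______
X_XXXX
___X__
______
step 11: XXXXXX
XXX__X
XX____
__X___
__XXXX
__XX_X
______
step 12: ___XX_
______
_____X
X_X_XX
_X___X
__X__X
______
step 13: ______
____X_
X___XX
_X__X_
_XXX__
X_____
___XX_
step 14: ___XX_
____X_
X__XX_
_X__X_
XXXX__
_X__X_
______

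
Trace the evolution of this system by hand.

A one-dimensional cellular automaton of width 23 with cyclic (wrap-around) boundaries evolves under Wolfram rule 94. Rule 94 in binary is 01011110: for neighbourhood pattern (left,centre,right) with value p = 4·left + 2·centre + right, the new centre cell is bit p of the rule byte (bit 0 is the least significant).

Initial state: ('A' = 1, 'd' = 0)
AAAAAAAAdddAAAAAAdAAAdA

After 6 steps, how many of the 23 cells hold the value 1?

gen 0: AAAAAAAAdddAAAAAAdAAAdA
gen 1: dddddddAAdAAddddAdAdAdA
gen 2: AdddddAAAdAAAddAAdAdAdA
gen 3: AAdddAAdAdAdAAAAAdAdAdA
gen 4: dAAdAAAdAdAdAdddAdAdAdA
gen 5: dAAdAdAdAdAdAAdAAdAdAdA
gen 6: dAAdAdAdAdAdAAdAAdAdAdA

13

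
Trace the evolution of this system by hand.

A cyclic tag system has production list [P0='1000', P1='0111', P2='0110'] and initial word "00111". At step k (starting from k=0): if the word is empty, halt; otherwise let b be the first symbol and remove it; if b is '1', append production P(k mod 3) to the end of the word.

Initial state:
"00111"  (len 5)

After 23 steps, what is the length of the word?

26

step 0: "00111"  (len 5)
step 1: "0111"  (len 4)
step 2: "111"  (len 3)
step 3: "110110"  (len 6)
step 4: "101101000"  (len 9)
step 5: "011010000111"  (len 12)
step 6: "11010000111"  (len 11)
step 7: "10100001111000"  (len 14)
step 8: "01000011110000111"  (len 17)
step 9: "1000011110000111"  (len 16)
step 10: "0000111100001111000"  (len 19)
step 11: "000111100001111000"  (len 18)
step 12: "00111100001111000"  (len 17)
step 13: "0111100001111000"  (len 16)
step 14: "111100001111000"  (len 15)
step 15: "111000011110000110"  (len 18)
step 16: "110000111100001101000"  (len 21)
step 17: "100001111000011010000111"  (len 24)
step 18: "000011110000110100001110110"  (len 27)
step 19: "00011110000110100001110110"  (len 26)
step 20: "0011110000110100001110110"  (len 25)
step 21: "011110000110100001110110"  (len 24)
step 22: "11110000110100001110110"  (len 23)
step 23: "11100001101000011101100111"  (len 26)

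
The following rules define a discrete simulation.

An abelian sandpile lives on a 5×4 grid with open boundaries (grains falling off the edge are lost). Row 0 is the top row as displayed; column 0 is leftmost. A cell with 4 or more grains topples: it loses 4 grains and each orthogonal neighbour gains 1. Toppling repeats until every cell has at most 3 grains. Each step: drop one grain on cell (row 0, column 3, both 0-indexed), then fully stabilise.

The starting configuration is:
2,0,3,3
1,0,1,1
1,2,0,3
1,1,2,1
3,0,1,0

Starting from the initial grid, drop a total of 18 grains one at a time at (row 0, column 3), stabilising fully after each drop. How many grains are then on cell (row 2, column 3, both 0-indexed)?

1

k=0  2,0,3,3
1,0,1,1
1,2,0,3
1,1,2,1
3,0,1,0
k=1  2,1,0,1
1,0,2,2
1,2,0,3
1,1,2,1
3,0,1,0
k=2  2,1,0,2
1,0,2,2
1,2,0,3
1,1,2,1
3,0,1,0
k=3  2,1,0,3
1,0,2,2
1,2,0,3
1,1,2,1
3,0,1,0
k=4  2,1,1,0
1,0,2,3
1,2,0,3
1,1,2,1
3,0,1,0
k=5  2,1,1,1
1,0,2,3
1,2,0,3
1,1,2,1
3,0,1,0
k=6  2,1,1,2
1,0,2,3
1,2,0,3
1,1,2,1
3,0,1,0
k=7  2,1,1,3
1,0,2,3
1,2,0,3
1,1,2,1
3,0,1,0
k=8  2,1,2,1
1,0,3,1
1,2,1,0
1,1,2,2
3,0,1,0
k=9  2,1,2,2
1,0,3,1
1,2,1,0
1,1,2,2
3,0,1,0
k=10  2,1,2,3
1,0,3,1
1,2,1,0
1,1,2,2
3,0,1,0
k=11  2,1,3,0
1,0,3,2
1,2,1,0
1,1,2,2
3,0,1,0
k=12  2,1,3,1
1,0,3,2
1,2,1,0
1,1,2,2
3,0,1,0
k=13  2,1,3,2
1,0,3,2
1,2,1,0
1,1,2,2
3,0,1,0
k=14  2,1,3,3
1,0,3,2
1,2,1,0
1,1,2,2
3,0,1,0
k=15  2,2,1,2
1,1,1,0
1,2,2,1
1,1,2,2
3,0,1,0
k=16  2,2,1,3
1,1,1,0
1,2,2,1
1,1,2,2
3,0,1,0
k=17  2,2,2,0
1,1,1,1
1,2,2,1
1,1,2,2
3,0,1,0
k=18  2,2,2,1
1,1,1,1
1,2,2,1
1,1,2,2
3,0,1,0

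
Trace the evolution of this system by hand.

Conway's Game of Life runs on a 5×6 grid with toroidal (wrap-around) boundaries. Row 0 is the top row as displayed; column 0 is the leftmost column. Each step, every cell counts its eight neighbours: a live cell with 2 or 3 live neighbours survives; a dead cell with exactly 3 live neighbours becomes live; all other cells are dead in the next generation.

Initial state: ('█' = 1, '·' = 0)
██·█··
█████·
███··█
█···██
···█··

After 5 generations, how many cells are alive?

2

gen 0: ██·█··
█████·
███··█
█···██
···█··
gen 1: █····█
····█·
······
··███·
·███··
gen 2: ██████
·····█
····█·
·█··█·
██···█
gen 3: ··██··
·██···
····██
·█··█·
······
gen 4: ·███··
·██·█·
██████
····██
··██··
gen 5: ····█·
······
······
······
·█····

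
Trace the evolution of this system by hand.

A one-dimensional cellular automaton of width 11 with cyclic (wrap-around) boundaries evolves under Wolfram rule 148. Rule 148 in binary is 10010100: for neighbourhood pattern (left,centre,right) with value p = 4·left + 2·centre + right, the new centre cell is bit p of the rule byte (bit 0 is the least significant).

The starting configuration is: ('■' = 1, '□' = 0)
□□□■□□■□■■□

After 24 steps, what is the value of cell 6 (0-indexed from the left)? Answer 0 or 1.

1

gen 0: □□□■□□■□■■□
gen 1: □□□■■□■□□□■
gen 2: ■□□□□□■■□□■
gen 3: □■□□□□□□■□□
gen 4: □■■□□□□□■■□
gen 5: □□□■□□□□□□■
gen 6: ■□□■■□□□□□■
gen 7: □■□□□■□□□□□
gen 8: □■■□□■■□□□□
gen 9: □□□■□□□■□□□
gen 10: □□□■■□□■■□□
gen 11: □□□□□■□□□■□
gen 12: □□□□□■■□□■■
gen 13: ■□□□□□□■□□□
gen 14: ■■□□□□□■■□□
gen 15: □□■□□□□□□■□
gen 16: □□■■□□□□□■■
gen 17: ■□□□■□□□□□□
gen 18: ■■□□■■□□□□□
gen 19: □□■□□□■□□□□
gen 20: □□■■□□■■□□□
gen 21: □□□□■□□□■□□
gen 22: □□□□■■□□■■□
gen 23: □□□□□□■□□□■
gen 24: ■□□□□□■■□□■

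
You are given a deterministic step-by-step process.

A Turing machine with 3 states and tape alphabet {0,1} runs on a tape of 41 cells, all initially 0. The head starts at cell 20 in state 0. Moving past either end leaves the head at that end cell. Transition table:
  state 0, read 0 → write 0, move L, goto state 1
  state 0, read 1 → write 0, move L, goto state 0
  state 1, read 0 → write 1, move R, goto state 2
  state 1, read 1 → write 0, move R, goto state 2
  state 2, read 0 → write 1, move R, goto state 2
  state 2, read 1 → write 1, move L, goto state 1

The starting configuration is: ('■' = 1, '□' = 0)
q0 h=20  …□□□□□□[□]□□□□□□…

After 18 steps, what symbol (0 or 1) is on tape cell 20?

[0] q0 h=20  …□□□□□□[□]□□□□□□…
[1] q1 h=19  …□□□□□□[□]□□□□□□…
[2] q2 h=20  …□□□□□■[□]□□□□□□…
[3] q2 h=21  …□□□□■■[□]□□□□□□…
[4] q2 h=22  …□□□■■■[□]□□□□□□…
[5] q2 h=23  …□□■■■■[□]□□□□□□…
[6] q2 h=24  …□■■■■■[□]□□□□□□…
[7] q2 h=25  …■■■■■■[□]□□□□□□…
[8] q2 h=26  …■■■■■■[□]□□□□□□…
[9] q2 h=27  …■■■■■■[□]□□□□□□…
[10] q2 h=28  …■■■■■■[□]□□□□□□…
[11] q2 h=29  …■■■■■■[□]□□□□□□…
[12] q2 h=30  …■■■■■■[□]□□□□□□…
[13] q2 h=31  …■■■■■■[□]□□□□□□…
[14] q2 h=32  …■■■■■■[□]□□□□□□…
[15] q2 h=33  …■■■■■■[□]□□□□□□…
[16] q2 h=34  …■■■■■■[□]□□□□□□|
[17] q2 h=35  …■■■■■■[□]□□□□□|
[18] q2 h=36  …■■■■■■[□]□□□□|

1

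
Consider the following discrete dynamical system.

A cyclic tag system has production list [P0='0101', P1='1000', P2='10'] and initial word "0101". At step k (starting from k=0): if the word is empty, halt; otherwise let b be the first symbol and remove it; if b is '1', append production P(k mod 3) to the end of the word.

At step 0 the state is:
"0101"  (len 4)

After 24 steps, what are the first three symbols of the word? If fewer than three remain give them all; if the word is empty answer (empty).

011

t=0: "0101"  (len 4)
t=1: "101"  (len 3)
t=2: "011000"  (len 6)
t=3: "11000"  (len 5)
t=4: "10000101"  (len 8)
t=5: "00001011000"  (len 11)
t=6: "0001011000"  (len 10)
t=7: "001011000"  (len 9)
t=8: "01011000"  (len 8)
t=9: "1011000"  (len 7)
t=10: "0110000101"  (len 10)
t=11: "110000101"  (len 9)
t=12: "1000010110"  (len 10)
t=13: "0000101100101"  (len 13)
t=14: "000101100101"  (len 12)
t=15: "00101100101"  (len 11)
t=16: "0101100101"  (len 10)
t=17: "101100101"  (len 9)
t=18: "0110010110"  (len 10)
t=19: "110010110"  (len 9)
t=20: "100101101000"  (len 12)
t=21: "0010110100010"  (len 13)
t=22: "010110100010"  (len 12)
t=23: "10110100010"  (len 11)
t=24: "011010001010"  (len 12)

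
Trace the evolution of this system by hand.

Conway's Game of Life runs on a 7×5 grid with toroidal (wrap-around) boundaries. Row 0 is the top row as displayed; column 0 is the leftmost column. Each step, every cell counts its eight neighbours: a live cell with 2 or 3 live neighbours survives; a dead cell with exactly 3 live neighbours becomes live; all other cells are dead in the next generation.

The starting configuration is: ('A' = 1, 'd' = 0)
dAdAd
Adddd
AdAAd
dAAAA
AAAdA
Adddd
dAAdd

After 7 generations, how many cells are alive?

t=0: dAdAd
Adddd
AdAAd
dAAAA
AAAdA
Adddd
dAAdd
t=1: AAddd
AddAd
Adddd
ddddd
ddddd
dddAA
AAAdd
t=2: ddddd
Adddd
ddddA
ddddd
ddddd
AAAAA
ddAAd
t=3: ddddd
ddddd
ddddd
ddddd
AAAAA
AAddA
Adddd
t=4: ddddd
ddddd
ddddd
AAAAA
ddAAd
ddddd
AAddA
t=5: Adddd
ddddd
AAAAA
AAddA
Adddd
AAAAA
Adddd
t=6: ddddd
ddAAd
ddAAd
ddddd
ddddd
ddAAd
ddAAd
t=7: ddddd
ddAAd
ddAAd
ddddd
ddddd
ddAAd
ddAAd

8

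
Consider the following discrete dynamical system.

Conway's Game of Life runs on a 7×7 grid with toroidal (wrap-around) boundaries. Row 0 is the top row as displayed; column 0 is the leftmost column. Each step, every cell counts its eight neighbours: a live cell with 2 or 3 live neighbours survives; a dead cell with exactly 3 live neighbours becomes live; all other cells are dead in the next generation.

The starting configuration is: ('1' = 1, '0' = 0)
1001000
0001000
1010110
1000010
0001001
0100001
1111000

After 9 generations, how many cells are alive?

[0] 1001000
0001000
1010110
1000010
0001001
0100001
1111000
[1] 1001100
0111001
0101110
1101010
0000011
0101001
0001001
[2] 1100111
0100001
0000010
1101000
0100010
0010101
0001011
[3] 0110100
0100100
0110001
1110101
0101111
1011101
0111000
[4] 1000100
0000010
0000001
0000100
0000000
0000001
0000010
[5] 0000111
0000011
0000010
0000000
0000000
0000000
0000011
[6] 1000100
0000000
0000011
0000000
0000000
0000000
0000101
[7] 0000010
0000011
0000000
0000000
0000000
0000000
0000010
[8] 0000110
0000011
0000000
0000000
0000000
0000000
0000000
[9] 0000111
0000111
0000000
0000000
0000000
0000000
0000000

6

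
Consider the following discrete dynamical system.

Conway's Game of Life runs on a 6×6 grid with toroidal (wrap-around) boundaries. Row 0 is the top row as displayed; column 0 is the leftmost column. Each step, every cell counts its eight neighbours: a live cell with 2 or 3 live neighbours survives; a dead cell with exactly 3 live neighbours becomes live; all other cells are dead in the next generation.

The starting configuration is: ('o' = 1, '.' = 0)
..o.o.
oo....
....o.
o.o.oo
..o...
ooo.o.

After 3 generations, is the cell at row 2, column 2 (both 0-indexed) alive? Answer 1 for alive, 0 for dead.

0) ..o.o.
oo....
....o.
o.o.oo
..o...
ooo.o.
1) ..o...
.o.o.o
...oo.
.o..oo
..o.o.
..o..o
2) ooooo.
...o..
...o..
..o..o
ooo.o.
.oo...
3) o...o.
.o....
..ooo.
o.o.oo
o....o
....o.

1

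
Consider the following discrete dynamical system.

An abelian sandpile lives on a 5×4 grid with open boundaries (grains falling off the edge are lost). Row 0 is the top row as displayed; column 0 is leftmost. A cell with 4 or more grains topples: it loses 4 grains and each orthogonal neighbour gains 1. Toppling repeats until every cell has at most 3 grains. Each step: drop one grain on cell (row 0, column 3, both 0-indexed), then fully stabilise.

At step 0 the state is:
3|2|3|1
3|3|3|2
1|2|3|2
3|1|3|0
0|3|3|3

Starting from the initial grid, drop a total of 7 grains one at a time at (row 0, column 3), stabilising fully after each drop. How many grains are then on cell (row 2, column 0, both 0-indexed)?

[0] 3|2|3|1
3|3|3|2
1|2|3|2
3|1|3|0
0|3|3|3
[1] 3|2|3|2
3|3|3|2
1|2|3|2
3|1|3|0
0|3|3|3
[2] 3|2|3|3
3|3|3|2
1|2|3|2
3|1|3|0
0|3|3|3
[3] 1|1|2|2
2|3|3|1
0|2|3|0
1|1|2|3
2|1|2|0
[4] 1|1|2|3
2|3|3|1
0|2|3|0
1|1|2|3
2|1|2|0
[5] 1|1|3|0
2|3|3|2
0|2|3|0
1|1|2|3
2|1|2|0
[6] 1|1|3|1
2|3|3|2
0|2|3|0
1|1|2|3
2|1|2|0
[7] 1|1|3|2
2|3|3|2
0|2|3|0
1|1|2|3
2|1|2|0

0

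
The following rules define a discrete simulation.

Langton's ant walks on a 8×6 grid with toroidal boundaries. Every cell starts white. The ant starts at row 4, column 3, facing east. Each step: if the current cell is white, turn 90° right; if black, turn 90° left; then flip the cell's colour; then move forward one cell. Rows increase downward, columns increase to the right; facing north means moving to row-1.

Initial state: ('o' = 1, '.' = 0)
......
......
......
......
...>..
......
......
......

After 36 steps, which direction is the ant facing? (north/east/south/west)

west

0) ......
......
......
......
...>..
......
......
......
1) ......
......
......
......
...o..
...v..
......
......
2) ......
......
......
......
...o..
..<o..
......
......
3) ......
......
......
......
..^o..
..oo..
......
......
4) ......
......
......
......
..o>..
..oo..
......
......
5) ......
......
......
...^..
..o...
..oo..
......
......
6) ......
......
......
...o>.
..o...
..oo..
......
......
7) ......
......
......
...oo.
..o.v.
..oo..
......
......
8) ......
......
......
...oo.
..o<o.
..oo..
......
......
9) ......
......
......
...^o.
..ooo.
..oo..
......
......
10) ......
......
......
..<.o.
..ooo.
..oo..
......
......
11) ......
......
..^...
..o.o.
..ooo.
..oo..
......
......
12) ......
......
..o>..
..o.o.
..ooo.
..oo..
......
......
13) ......
......
..oo..
..ovo.
..ooo.
..oo..
......
......
14) ......
......
..oo..
..<oo.
..ooo.
..oo..
......
......
15) ......
......
..oo..
...oo.
..voo.
..oo..
......
......
16) ......
......
..oo..
...oo.
...>o.
..oo..
......
......
17) ......
......
..oo..
...^o.
....o.
..oo..
......
......
18) ......
......
..oo..
..<.o.
....o.
..oo..
......
......
19) ......
......
..^o..
..o.o.
....o.
..oo..
......
......
20) ......
......
.<.o..
..o.o.
....o.
..oo..
......
......
21) ......
.^....
.o.o..
..o.o.
....o.
..oo..
......
......
22) ......
.o>...
.o.o..
..o.o.
....o.
..oo..
......
......
23) ......
.oo...
.ovo..
..o.o.
....o.
..oo..
......
......
24) ......
.oo...
.<oo..
..o.o.
....o.
..oo..
......
......
25) ......
.oo...
..oo..
.vo.o.
....o.
..oo..
......
......
26) ......
.oo...
..oo..
<oo.o.
....o.
..oo..
......
......
27) ......
.oo...
^.oo..
ooo.o.
....o.
..oo..
......
......
28) ......
.oo...
o>oo..
ooo.o.
....o.
..oo..
......
......
29) ......
.oo...
oooo..
ovo.o.
....o.
..oo..
......
......
30) ......
.oo...
oooo..
o.>.o.
....o.
..oo..
......
......
31) ......
.oo...
oo^o..
o...o.
....o.
..oo..
......
......
32) ......
.oo...
o<.o..
o...o.
....o.
..oo..
......
......
33) ......
.oo...
o..o..
ov..o.
....o.
..oo..
......
......
34) ......
.oo...
o..o..
<o..o.
....o.
..oo..
......
......
35) ......
.oo...
o..o..
.o..o.
v...o.
..oo..
......
......
36) ......
.oo...
o..o..
.o..o.
o...o<
..oo..
......
......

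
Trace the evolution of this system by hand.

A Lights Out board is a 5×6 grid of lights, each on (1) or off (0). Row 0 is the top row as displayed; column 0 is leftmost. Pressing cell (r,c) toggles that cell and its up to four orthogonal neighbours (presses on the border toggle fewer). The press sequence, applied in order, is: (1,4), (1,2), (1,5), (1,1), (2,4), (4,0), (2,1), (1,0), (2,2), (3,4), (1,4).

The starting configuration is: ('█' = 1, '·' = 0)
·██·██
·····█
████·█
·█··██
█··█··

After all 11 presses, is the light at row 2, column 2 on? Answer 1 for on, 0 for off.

0

0) ·██·██
·····█
████·█
·█··██
█··█··
1) ·██··█
···██·
██████
·█··██
█··█··
2) ·█···█
·██·█·
██·███
·█··██
█··█··
3) ·█····
·██··█
██·██·
·█··██
█··█··
4) ······
█····█
█··██·
·█··██
█··█··
5) ······
█···██
█····█
·█···█
█··█··
6) ······
█···██
█····█
██···█
·█·█··
7) ······
██··██
·██··█
█····█
·█·█··
8) █·····
····██
███··█
█····█
·█·█··
9) █·····
··█·██
█··█·█
█·█··█
·█·█··
10) █·····
··█·██
█··███
█·███·
·█·██·
11) █···█·
··██··
█··█·█
█·███·
·█·██·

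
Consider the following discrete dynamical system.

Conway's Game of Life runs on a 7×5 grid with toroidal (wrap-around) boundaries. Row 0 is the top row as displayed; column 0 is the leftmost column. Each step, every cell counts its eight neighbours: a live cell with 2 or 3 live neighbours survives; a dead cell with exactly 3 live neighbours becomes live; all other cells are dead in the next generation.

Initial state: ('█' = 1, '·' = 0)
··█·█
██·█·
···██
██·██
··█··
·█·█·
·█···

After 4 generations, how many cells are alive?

0) ··█·█
██·█·
···██
██·██
··█··
·█·█·
·█···
1) ··███
██···
·····
██···
·····
·█···
██·█·
2) ···█·
█████
·····
·····
██···
███··
██·█·
3) ·····
█████
█████
·····
█·█··
·····
█··█·
4) ·····
·····
·····
·····
·····
·█··█
·····

2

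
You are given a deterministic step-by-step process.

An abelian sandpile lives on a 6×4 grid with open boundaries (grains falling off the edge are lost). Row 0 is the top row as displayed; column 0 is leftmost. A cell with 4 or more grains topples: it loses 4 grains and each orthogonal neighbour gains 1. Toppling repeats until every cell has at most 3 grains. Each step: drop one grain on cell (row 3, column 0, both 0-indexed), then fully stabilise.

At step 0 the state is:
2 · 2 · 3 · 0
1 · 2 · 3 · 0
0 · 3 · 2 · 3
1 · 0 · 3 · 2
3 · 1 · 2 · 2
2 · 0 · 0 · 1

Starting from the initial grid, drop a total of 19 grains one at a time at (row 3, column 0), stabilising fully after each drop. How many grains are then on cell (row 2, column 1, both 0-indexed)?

t=0: 2 · 2 · 3 · 0
1 · 2 · 3 · 0
0 · 3 · 2 · 3
1 · 0 · 3 · 2
3 · 1 · 2 · 2
2 · 0 · 0 · 1
t=1: 2 · 2 · 3 · 0
1 · 2 · 3 · 0
0 · 3 · 2 · 3
2 · 0 · 3 · 2
3 · 1 · 2 · 2
2 · 0 · 0 · 1
t=2: 2 · 2 · 3 · 0
1 · 2 · 3 · 0
0 · 3 · 2 · 3
3 · 0 · 3 · 2
3 · 1 · 2 · 2
2 · 0 · 0 · 1
t=3: 2 · 2 · 3 · 0
1 · 2 · 3 · 0
1 · 3 · 2 · 3
1 · 1 · 3 · 2
0 · 2 · 2 · 2
3 · 0 · 0 · 1
t=4: 2 · 2 · 3 · 0
1 · 2 · 3 · 0
1 · 3 · 2 · 3
2 · 1 · 3 · 2
0 · 2 · 2 · 2
3 · 0 · 0 · 1
t=5: 2 · 2 · 3 · 0
1 · 2 · 3 · 0
1 · 3 · 2 · 3
3 · 1 · 3 · 2
0 · 2 · 2 · 2
3 · 0 · 0 · 1
t=6: 2 · 2 · 3 · 0
1 · 2 · 3 · 0
2 · 3 · 2 · 3
0 · 2 · 3 · 2
1 · 2 · 2 · 2
3 · 0 · 0 · 1
t=7: 2 · 2 · 3 · 0
1 · 2 · 3 · 0
2 · 3 · 2 · 3
1 · 2 · 3 · 2
1 · 2 · 2 · 2
3 · 0 · 0 · 1
t=8: 2 · 2 · 3 · 0
1 · 2 · 3 · 0
2 · 3 · 2 · 3
2 · 2 · 3 · 2
1 · 2 · 2 · 2
3 · 0 · 0 · 1
t=9: 2 · 2 · 3 · 0
1 · 2 · 3 · 0
2 · 3 · 2 · 3
3 · 2 · 3 · 2
1 · 2 · 2 · 2
3 · 0 · 0 · 1
t=10: 2 · 2 · 3 · 0
1 · 2 · 3 · 0
3 · 3 · 2 · 3
0 · 3 · 3 · 2
2 · 2 · 2 · 2
3 · 0 · 0 · 1
t=11: 2 · 2 · 3 · 0
1 · 2 · 3 · 0
3 · 3 · 2 · 3
1 · 3 · 3 · 2
2 · 2 · 2 · 2
3 · 0 · 0 · 1
t=12: 2 · 2 · 3 · 0
1 · 2 · 3 · 0
3 · 3 · 2 · 3
2 · 3 · 3 · 2
2 · 2 · 2 · 2
3 · 0 · 0 · 1
t=13: 2 · 2 · 3 · 0
1 · 2 · 3 · 0
3 · 3 · 2 · 3
3 · 3 · 3 · 2
2 · 2 · 2 · 2
3 · 0 · 0 · 1
t=14: 3 · 0 · 1 · 1
3 · 1 · 2 · 2
1 · 3 · 2 · 1
2 · 2 · 2 · 0
3 · 3 · 3 · 3
3 · 0 · 0 · 1
t=15: 3 · 0 · 1 · 1
3 · 1 · 2 · 2
1 · 3 · 2 · 1
3 · 2 · 2 · 0
3 · 3 · 3 · 3
3 · 0 · 0 · 1
t=16: 3 · 0 · 1 · 1
3 · 2 · 3 · 2
3 · 1 · 0 · 2
2 · 2 · 1 · 2
2 · 2 · 2 · 0
0 · 2 · 1 · 2
t=17: 3 · 0 · 1 · 1
3 · 2 · 3 · 2
3 · 1 · 0 · 2
3 · 2 · 1 · 2
2 · 2 · 2 · 0
0 · 2 · 1 · 2
t=18: 0 · 1 · 1 · 1
1 · 3 · 3 · 2
1 · 2 · 0 · 2
1 · 3 · 1 · 2
3 · 2 · 2 · 0
0 · 2 · 1 · 2
t=19: 0 · 1 · 1 · 1
1 · 3 · 3 · 2
1 · 2 · 0 · 2
2 · 3 · 1 · 2
3 · 2 · 2 · 0
0 · 2 · 1 · 2

2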